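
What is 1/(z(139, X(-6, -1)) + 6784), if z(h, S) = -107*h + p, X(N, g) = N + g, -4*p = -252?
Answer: -1/8026 ≈ -0.00012460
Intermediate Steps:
p = 63 (p = -¼*(-252) = 63)
z(h, S) = 63 - 107*h (z(h, S) = -107*h + 63 = 63 - 107*h)
1/(z(139, X(-6, -1)) + 6784) = 1/((63 - 107*139) + 6784) = 1/((63 - 14873) + 6784) = 1/(-14810 + 6784) = 1/(-8026) = -1/8026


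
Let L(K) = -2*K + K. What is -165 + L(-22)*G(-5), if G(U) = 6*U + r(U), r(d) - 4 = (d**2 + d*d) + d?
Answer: 253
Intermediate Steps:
r(d) = 4 + d + 2*d**2 (r(d) = 4 + ((d**2 + d*d) + d) = 4 + ((d**2 + d**2) + d) = 4 + (2*d**2 + d) = 4 + (d + 2*d**2) = 4 + d + 2*d**2)
L(K) = -K
G(U) = 4 + 2*U**2 + 7*U (G(U) = 6*U + (4 + U + 2*U**2) = 4 + 2*U**2 + 7*U)
-165 + L(-22)*G(-5) = -165 + (-1*(-22))*(4 + 2*(-5)**2 + 7*(-5)) = -165 + 22*(4 + 2*25 - 35) = -165 + 22*(4 + 50 - 35) = -165 + 22*19 = -165 + 418 = 253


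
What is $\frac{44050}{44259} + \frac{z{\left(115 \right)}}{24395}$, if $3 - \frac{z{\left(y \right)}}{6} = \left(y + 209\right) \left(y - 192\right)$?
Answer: $\frac{7700437604}{1079698305} \approx 7.132$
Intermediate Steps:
$z{\left(y \right)} = 18 - 6 \left(-192 + y\right) \left(209 + y\right)$ ($z{\left(y \right)} = 18 - 6 \left(y + 209\right) \left(y - 192\right) = 18 - 6 \left(209 + y\right) \left(y - 192\right) = 18 - 6 \left(209 + y\right) \left(-192 + y\right) = 18 - 6 \left(-192 + y\right) \left(209 + y\right)$)
$\frac{44050}{44259} + \frac{z{\left(115 \right)}}{24395} = \frac{44050}{44259} + \frac{240786 - 11730 - 6 \cdot 115^{2}}{24395} = 44050 \cdot \frac{1}{44259} + \left(240786 - 11730 - 79350\right) \frac{1}{24395} = \frac{44050}{44259} + \left(240786 - 11730 - 79350\right) \frac{1}{24395} = \frac{44050}{44259} + 149706 \cdot \frac{1}{24395} = \frac{44050}{44259} + \frac{149706}{24395} = \frac{7700437604}{1079698305}$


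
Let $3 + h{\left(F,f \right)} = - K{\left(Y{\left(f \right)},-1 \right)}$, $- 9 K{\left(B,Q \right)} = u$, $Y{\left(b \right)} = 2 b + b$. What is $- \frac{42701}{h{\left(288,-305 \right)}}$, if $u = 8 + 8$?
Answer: $\frac{384309}{11} \approx 34937.0$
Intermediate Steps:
$u = 16$
$Y{\left(b \right)} = 3 b$
$K{\left(B,Q \right)} = - \frac{16}{9}$ ($K{\left(B,Q \right)} = \left(- \frac{1}{9}\right) 16 = - \frac{16}{9}$)
$h{\left(F,f \right)} = - \frac{11}{9}$ ($h{\left(F,f \right)} = -3 - - \frac{16}{9} = -3 + \frac{16}{9} = - \frac{11}{9}$)
$- \frac{42701}{h{\left(288,-305 \right)}} = - \frac{42701}{- \frac{11}{9}} = \left(-42701\right) \left(- \frac{9}{11}\right) = \frac{384309}{11}$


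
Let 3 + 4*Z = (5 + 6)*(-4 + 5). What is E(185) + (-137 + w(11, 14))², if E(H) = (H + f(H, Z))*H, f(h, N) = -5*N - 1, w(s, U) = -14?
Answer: 54991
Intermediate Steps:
Z = 2 (Z = -¾ + ((5 + 6)*(-4 + 5))/4 = -¾ + (11*1)/4 = -¾ + (¼)*11 = -¾ + 11/4 = 2)
f(h, N) = -1 - 5*N
E(H) = H*(-11 + H) (E(H) = (H + (-1 - 5*2))*H = (H + (-1 - 10))*H = (H - 11)*H = (-11 + H)*H = H*(-11 + H))
E(185) + (-137 + w(11, 14))² = 185*(-11 + 185) + (-137 - 14)² = 185*174 + (-151)² = 32190 + 22801 = 54991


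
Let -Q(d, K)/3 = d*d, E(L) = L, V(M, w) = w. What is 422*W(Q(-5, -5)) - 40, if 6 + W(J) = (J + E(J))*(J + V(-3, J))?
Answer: 9492428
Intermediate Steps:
Q(d, K) = -3*d² (Q(d, K) = -3*d*d = -3*d²)
W(J) = -6 + 4*J² (W(J) = -6 + (J + J)*(J + J) = -6 + (2*J)*(2*J) = -6 + 4*J²)
422*W(Q(-5, -5)) - 40 = 422*(-6 + 4*(-3*(-5)²)²) - 40 = 422*(-6 + 4*(-3*25)²) - 40 = 422*(-6 + 4*(-75)²) - 40 = 422*(-6 + 4*5625) - 40 = 422*(-6 + 22500) - 40 = 422*22494 - 40 = 9492468 - 40 = 9492428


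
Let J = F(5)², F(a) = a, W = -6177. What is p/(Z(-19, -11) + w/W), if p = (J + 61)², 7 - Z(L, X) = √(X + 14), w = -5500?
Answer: 1113322849494/1130512067 + 141098406642*√3/1130512067 ≈ 1201.0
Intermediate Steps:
Z(L, X) = 7 - √(14 + X) (Z(L, X) = 7 - √(X + 14) = 7 - √(14 + X))
J = 25 (J = 5² = 25)
p = 7396 (p = (25 + 61)² = 86² = 7396)
p/(Z(-19, -11) + w/W) = 7396/((7 - √(14 - 11)) - 5500/(-6177)) = 7396/((7 - √3) - 5500*(-1/6177)) = 7396/((7 - √3) + 5500/6177) = 7396/(48739/6177 - √3)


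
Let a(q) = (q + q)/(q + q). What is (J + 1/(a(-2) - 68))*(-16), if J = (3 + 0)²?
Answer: -9632/67 ≈ -143.76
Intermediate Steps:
a(q) = 1 (a(q) = (2*q)/((2*q)) = (2*q)*(1/(2*q)) = 1)
J = 9 (J = 3² = 9)
(J + 1/(a(-2) - 68))*(-16) = (9 + 1/(1 - 68))*(-16) = (9 + 1/(-67))*(-16) = (9 - 1/67)*(-16) = (602/67)*(-16) = -9632/67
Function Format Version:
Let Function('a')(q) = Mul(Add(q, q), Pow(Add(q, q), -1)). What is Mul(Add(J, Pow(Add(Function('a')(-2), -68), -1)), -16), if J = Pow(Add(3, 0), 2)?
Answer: Rational(-9632, 67) ≈ -143.76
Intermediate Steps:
Function('a')(q) = 1 (Function('a')(q) = Mul(Mul(2, q), Pow(Mul(2, q), -1)) = Mul(Mul(2, q), Mul(Rational(1, 2), Pow(q, -1))) = 1)
J = 9 (J = Pow(3, 2) = 9)
Mul(Add(J, Pow(Add(Function('a')(-2), -68), -1)), -16) = Mul(Add(9, Pow(Add(1, -68), -1)), -16) = Mul(Add(9, Pow(-67, -1)), -16) = Mul(Add(9, Rational(-1, 67)), -16) = Mul(Rational(602, 67), -16) = Rational(-9632, 67)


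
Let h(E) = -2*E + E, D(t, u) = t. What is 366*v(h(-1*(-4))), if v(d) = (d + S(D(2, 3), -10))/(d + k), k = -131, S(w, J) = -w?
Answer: 244/15 ≈ 16.267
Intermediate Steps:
h(E) = -E
v(d) = (-2 + d)/(-131 + d) (v(d) = (d - 1*2)/(d - 131) = (d - 2)/(-131 + d) = (-2 + d)/(-131 + d))
366*v(h(-1*(-4))) = 366*((-2 - (-1)*(-4))/(-131 - (-1)*(-4))) = 366*((-2 - 1*4)/(-131 - 1*4)) = 366*((-2 - 4)/(-131 - 4)) = 366*(-6/(-135)) = 366*(-1/135*(-6)) = 366*(2/45) = 244/15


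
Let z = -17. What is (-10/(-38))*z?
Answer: -85/19 ≈ -4.4737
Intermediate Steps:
(-10/(-38))*z = -10/(-38)*(-17) = -10*(-1/38)*(-17) = (5/19)*(-17) = -85/19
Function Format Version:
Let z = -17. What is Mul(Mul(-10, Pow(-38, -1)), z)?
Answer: Rational(-85, 19) ≈ -4.4737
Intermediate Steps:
Mul(Mul(-10, Pow(-38, -1)), z) = Mul(Mul(-10, Pow(-38, -1)), -17) = Mul(Mul(-10, Rational(-1, 38)), -17) = Mul(Rational(5, 19), -17) = Rational(-85, 19)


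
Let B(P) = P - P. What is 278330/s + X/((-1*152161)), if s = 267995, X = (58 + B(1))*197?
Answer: 604444004/627359803 ≈ 0.96347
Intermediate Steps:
B(P) = 0
X = 11426 (X = (58 + 0)*197 = 58*197 = 11426)
278330/s + X/((-1*152161)) = 278330/267995 + 11426/((-1*152161)) = 278330*(1/267995) + 11426/(-152161) = 4282/4123 + 11426*(-1/152161) = 4282/4123 - 11426/152161 = 604444004/627359803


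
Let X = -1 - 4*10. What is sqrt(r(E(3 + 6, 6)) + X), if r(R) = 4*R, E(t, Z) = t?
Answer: I*sqrt(5) ≈ 2.2361*I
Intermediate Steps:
X = -41 (X = -1 - 40 = -41)
sqrt(r(E(3 + 6, 6)) + X) = sqrt(4*(3 + 6) - 41) = sqrt(4*9 - 41) = sqrt(36 - 41) = sqrt(-5) = I*sqrt(5)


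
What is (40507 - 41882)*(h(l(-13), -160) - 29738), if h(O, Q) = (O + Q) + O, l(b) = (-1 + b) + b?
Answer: 41184000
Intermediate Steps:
l(b) = -1 + 2*b
h(O, Q) = Q + 2*O
(40507 - 41882)*(h(l(-13), -160) - 29738) = (40507 - 41882)*((-160 + 2*(-1 + 2*(-13))) - 29738) = -1375*((-160 + 2*(-1 - 26)) - 29738) = -1375*((-160 + 2*(-27)) - 29738) = -1375*((-160 - 54) - 29738) = -1375*(-214 - 29738) = -1375*(-29952) = 41184000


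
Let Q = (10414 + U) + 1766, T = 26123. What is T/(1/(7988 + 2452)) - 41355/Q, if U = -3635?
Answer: 466085512809/1709 ≈ 2.7272e+8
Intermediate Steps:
Q = 8545 (Q = (10414 - 3635) + 1766 = 6779 + 1766 = 8545)
T/(1/(7988 + 2452)) - 41355/Q = 26123/(1/(7988 + 2452)) - 41355/8545 = 26123/(1/10440) - 41355*1/8545 = 26123/(1/10440) - 8271/1709 = 26123*10440 - 8271/1709 = 272724120 - 8271/1709 = 466085512809/1709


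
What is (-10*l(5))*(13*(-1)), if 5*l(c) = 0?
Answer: 0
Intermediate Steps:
l(c) = 0 (l(c) = (1/5)*0 = 0)
(-10*l(5))*(13*(-1)) = (-10*0)*(13*(-1)) = 0*(-13) = 0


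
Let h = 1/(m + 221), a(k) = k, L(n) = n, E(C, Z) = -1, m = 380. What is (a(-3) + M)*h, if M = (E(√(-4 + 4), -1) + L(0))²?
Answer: -2/601 ≈ -0.0033278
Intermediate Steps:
h = 1/601 (h = 1/(380 + 221) = 1/601 ≈ 0.0016639)
M = 1 (M = (-1 + 0)² = (-1)² = 1)
(a(-3) + M)*h = (-3 + 1)*(1/601) = -2*1/601 = -2/601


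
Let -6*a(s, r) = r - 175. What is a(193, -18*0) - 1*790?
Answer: -4565/6 ≈ -760.83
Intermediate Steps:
a(s, r) = 175/6 - r/6 (a(s, r) = -(r - 175)/6 = -(-175 + r)/6 = 175/6 - r/6)
a(193, -18*0) - 1*790 = (175/6 - (-3)*0) - 1*790 = (175/6 - ⅙*0) - 790 = (175/6 + 0) - 790 = 175/6 - 790 = -4565/6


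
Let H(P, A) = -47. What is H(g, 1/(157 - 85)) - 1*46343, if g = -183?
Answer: -46390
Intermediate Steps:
H(g, 1/(157 - 85)) - 1*46343 = -47 - 1*46343 = -47 - 46343 = -46390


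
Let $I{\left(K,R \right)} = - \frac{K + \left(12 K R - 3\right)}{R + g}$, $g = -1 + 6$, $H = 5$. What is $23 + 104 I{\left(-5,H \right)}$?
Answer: $\frac{16131}{5} \approx 3226.2$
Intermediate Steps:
$g = 5$
$I{\left(K,R \right)} = - \frac{-3 + K + 12 K R}{5 + R}$ ($I{\left(K,R \right)} = - \frac{K + \left(12 K R - 3\right)}{R + 5} = - \frac{K + \left(12 K R - 3\right)}{5 + R} = - \frac{K + \left(-3 + 12 K R\right)}{5 + R} = - \frac{-3 + K + 12 K R}{5 + R}$)
$23 + 104 I{\left(-5,H \right)} = 23 + 104 \frac{3 - -5 - \left(-60\right) 5}{5 + 5} = 23 + 104 \frac{3 + 5 + 300}{10} = 23 + 104 \cdot \frac{1}{10} \cdot 308 = 23 + 104 \cdot \frac{154}{5} = 23 + \frac{16016}{5} = \frac{16131}{5}$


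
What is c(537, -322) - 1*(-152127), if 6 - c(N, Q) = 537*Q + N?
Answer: 324510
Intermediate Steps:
c(N, Q) = 6 - N - 537*Q (c(N, Q) = 6 - (537*Q + N) = 6 - (N + 537*Q) = 6 + (-N - 537*Q) = 6 - N - 537*Q)
c(537, -322) - 1*(-152127) = (6 - 1*537 - 537*(-322)) - 1*(-152127) = (6 - 537 + 172914) + 152127 = 172383 + 152127 = 324510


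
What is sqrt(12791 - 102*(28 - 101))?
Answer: 7*sqrt(413) ≈ 142.26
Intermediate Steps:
sqrt(12791 - 102*(28 - 101)) = sqrt(12791 - 102*(-73)) = sqrt(12791 + 7446) = sqrt(20237) = 7*sqrt(413)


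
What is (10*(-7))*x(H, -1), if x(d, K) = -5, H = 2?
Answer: 350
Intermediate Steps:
(10*(-7))*x(H, -1) = (10*(-7))*(-5) = -70*(-5) = 350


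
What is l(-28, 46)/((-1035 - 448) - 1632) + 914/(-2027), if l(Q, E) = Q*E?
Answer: -33762/902015 ≈ -0.037430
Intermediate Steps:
l(Q, E) = E*Q
l(-28, 46)/((-1035 - 448) - 1632) + 914/(-2027) = (46*(-28))/((-1035 - 448) - 1632) + 914/(-2027) = -1288/(-1483 - 1632) + 914*(-1/2027) = -1288/(-3115) - 914/2027 = -1288*(-1/3115) - 914/2027 = 184/445 - 914/2027 = -33762/902015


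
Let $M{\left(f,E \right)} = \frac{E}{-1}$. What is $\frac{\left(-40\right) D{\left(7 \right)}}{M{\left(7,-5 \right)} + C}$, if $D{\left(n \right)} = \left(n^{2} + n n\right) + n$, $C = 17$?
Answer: $- \frac{2100}{11} \approx -190.91$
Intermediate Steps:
$M{\left(f,E \right)} = - E$ ($M{\left(f,E \right)} = E \left(-1\right) = - E$)
$D{\left(n \right)} = n + 2 n^{2}$ ($D{\left(n \right)} = \left(n^{2} + n^{2}\right) + n = 2 n^{2} + n = n + 2 n^{2}$)
$\frac{\left(-40\right) D{\left(7 \right)}}{M{\left(7,-5 \right)} + C} = \frac{\left(-40\right) 7 \left(1 + 2 \cdot 7\right)}{\left(-1\right) \left(-5\right) + 17} = \frac{\left(-40\right) 7 \left(1 + 14\right)}{5 + 17} = \frac{\left(-40\right) 7 \cdot 15}{22} = \left(-40\right) 105 \cdot \frac{1}{22} = \left(-4200\right) \frac{1}{22} = - \frac{2100}{11}$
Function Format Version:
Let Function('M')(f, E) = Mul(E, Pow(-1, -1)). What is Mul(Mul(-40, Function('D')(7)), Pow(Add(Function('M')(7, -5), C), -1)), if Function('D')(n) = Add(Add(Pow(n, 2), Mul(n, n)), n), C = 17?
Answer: Rational(-2100, 11) ≈ -190.91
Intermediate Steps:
Function('M')(f, E) = Mul(-1, E) (Function('M')(f, E) = Mul(E, -1) = Mul(-1, E))
Function('D')(n) = Add(n, Mul(2, Pow(n, 2))) (Function('D')(n) = Add(Add(Pow(n, 2), Pow(n, 2)), n) = Add(Mul(2, Pow(n, 2)), n) = Add(n, Mul(2, Pow(n, 2))))
Mul(Mul(-40, Function('D')(7)), Pow(Add(Function('M')(7, -5), C), -1)) = Mul(Mul(-40, Mul(7, Add(1, Mul(2, 7)))), Pow(Add(Mul(-1, -5), 17), -1)) = Mul(Mul(-40, Mul(7, Add(1, 14))), Pow(Add(5, 17), -1)) = Mul(Mul(-40, Mul(7, 15)), Pow(22, -1)) = Mul(Mul(-40, 105), Rational(1, 22)) = Mul(-4200, Rational(1, 22)) = Rational(-2100, 11)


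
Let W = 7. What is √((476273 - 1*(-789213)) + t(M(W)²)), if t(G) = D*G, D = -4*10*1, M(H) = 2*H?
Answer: √1257646 ≈ 1121.4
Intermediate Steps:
D = -40 (D = -40*1 = -40)
t(G) = -40*G
√((476273 - 1*(-789213)) + t(M(W)²)) = √((476273 - 1*(-789213)) - 40*(2*7)²) = √((476273 + 789213) - 40*14²) = √(1265486 - 40*196) = √(1265486 - 7840) = √1257646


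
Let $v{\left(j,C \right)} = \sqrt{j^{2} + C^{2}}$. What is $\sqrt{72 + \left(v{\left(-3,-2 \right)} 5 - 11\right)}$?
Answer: $\sqrt{61 + 5 \sqrt{13}} \approx 8.8898$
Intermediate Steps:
$v{\left(j,C \right)} = \sqrt{C^{2} + j^{2}}$
$\sqrt{72 + \left(v{\left(-3,-2 \right)} 5 - 11\right)} = \sqrt{72 - \left(11 - \sqrt{\left(-2\right)^{2} + \left(-3\right)^{2}} \cdot 5\right)} = \sqrt{72 - \left(11 - \sqrt{4 + 9} \cdot 5\right)} = \sqrt{72 - \left(11 - \sqrt{13} \cdot 5\right)} = \sqrt{72 - \left(11 - 5 \sqrt{13}\right)} = \sqrt{61 + 5 \sqrt{13}}$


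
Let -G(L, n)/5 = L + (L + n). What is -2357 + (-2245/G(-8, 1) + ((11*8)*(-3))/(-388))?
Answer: -3471998/1455 ≈ -2386.3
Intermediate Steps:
G(L, n) = -10*L - 5*n (G(L, n) = -5*(L + (L + n)) = -5*(n + 2*L) = -10*L - 5*n)
-2357 + (-2245/G(-8, 1) + ((11*8)*(-3))/(-388)) = -2357 + (-2245/(-10*(-8) - 5*1) + ((11*8)*(-3))/(-388)) = -2357 + (-2245/(80 - 5) + (88*(-3))*(-1/388)) = -2357 + (-2245/75 - 264*(-1/388)) = -2357 + (-2245*1/75 + 66/97) = -2357 + (-449/15 + 66/97) = -2357 - 42563/1455 = -3471998/1455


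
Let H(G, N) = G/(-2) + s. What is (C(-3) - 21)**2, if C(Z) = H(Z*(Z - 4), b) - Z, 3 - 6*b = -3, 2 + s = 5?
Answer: 2601/4 ≈ 650.25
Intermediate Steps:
s = 3 (s = -2 + 5 = 3)
b = 1 (b = 1/2 - 1/6*(-3) = 1/2 + 1/2 = 1)
H(G, N) = 3 - G/2 (H(G, N) = G/(-2) + 3 = -G/2 + 3 = 3 - G/2)
C(Z) = 3 - Z - Z*(-4 + Z)/2 (C(Z) = (3 - Z*(Z - 4)/2) - Z = (3 - Z*(-4 + Z)/2) - Z = 3 - Z - Z*(-4 + Z)/2)
(C(-3) - 21)**2 = ((3 - 3 - 1/2*(-3)**2) - 21)**2 = ((3 - 3 - 1/2*9) - 21)**2 = ((3 - 3 - 9/2) - 21)**2 = (-9/2 - 21)**2 = (-51/2)**2 = 2601/4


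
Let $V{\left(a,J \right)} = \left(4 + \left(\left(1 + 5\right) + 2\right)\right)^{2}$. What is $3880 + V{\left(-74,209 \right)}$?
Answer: $4024$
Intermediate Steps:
$V{\left(a,J \right)} = 144$ ($V{\left(a,J \right)} = \left(4 + \left(6 + 2\right)\right)^{2} = \left(4 + 8\right)^{2} = 12^{2} = 144$)
$3880 + V{\left(-74,209 \right)} = 3880 + 144 = 4024$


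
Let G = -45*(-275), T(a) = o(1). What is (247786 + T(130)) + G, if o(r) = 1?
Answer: 260162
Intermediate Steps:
T(a) = 1
G = 12375
(247786 + T(130)) + G = (247786 + 1) + 12375 = 247787 + 12375 = 260162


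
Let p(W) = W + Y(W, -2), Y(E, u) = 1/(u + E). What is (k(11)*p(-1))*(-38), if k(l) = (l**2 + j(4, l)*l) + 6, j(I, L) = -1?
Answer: 17632/3 ≈ 5877.3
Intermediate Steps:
Y(E, u) = 1/(E + u)
k(l) = 6 + l**2 - l (k(l) = (l**2 - l) + 6 = 6 + l**2 - l)
p(W) = W + 1/(-2 + W) (p(W) = W + 1/(W - 2) = W + 1/(-2 + W))
(k(11)*p(-1))*(-38) = ((6 + 11**2 - 1*11)*((1 - (-2 - 1))/(-2 - 1)))*(-38) = ((6 + 121 - 11)*((1 - 1*(-3))/(-3)))*(-38) = (116*(-(1 + 3)/3))*(-38) = (116*(-1/3*4))*(-38) = (116*(-4/3))*(-38) = -464/3*(-38) = 17632/3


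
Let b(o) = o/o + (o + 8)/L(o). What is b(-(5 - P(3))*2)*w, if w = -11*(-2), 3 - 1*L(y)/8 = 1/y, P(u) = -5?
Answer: 682/61 ≈ 11.180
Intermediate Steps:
L(y) = 24 - 8/y
w = 22
b(o) = 1 + (8 + o)/(24 - 8/o) (b(o) = o/o + (o + 8)/(24 - 8/o) = 1 + (8 + o)/(24 - 8/o))
b(-(5 - P(3))*2)*w = ((-8 + (-(5 - 1*(-5))*2)² + 32*(-(5 - 1*(-5))*2))/(8*(-1 + 3*(-(5 - 1*(-5))*2))))*22 = ((-8 + (-(5 + 5)*2)² + 32*(-(5 + 5)*2))/(8*(-1 + 3*(-(5 + 5)*2))))*22 = ((-8 + (-1*10*2)² + 32*(-1*10*2))/(8*(-1 + 3*(-1*10*2))))*22 = ((-8 + (-10*2)² + 32*(-10*2))/(8*(-1 + 3*(-10*2))))*22 = ((-8 + (-20)² + 32*(-20))/(8*(-1 + 3*(-20))))*22 = ((-8 + 400 - 640)/(8*(-1 - 60)))*22 = ((⅛)*(-248)/(-61))*22 = ((⅛)*(-1/61)*(-248))*22 = (31/61)*22 = 682/61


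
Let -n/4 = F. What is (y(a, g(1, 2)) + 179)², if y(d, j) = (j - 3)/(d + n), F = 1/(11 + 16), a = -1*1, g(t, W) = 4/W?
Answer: 31091776/961 ≈ 32354.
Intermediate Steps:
a = -1
F = 1/27 ≈ 0.037037
n = -4/27 (n = -4*1/27 = -4/27 ≈ -0.14815)
y(d, j) = (-3 + j)/(-4/27 + d) (y(d, j) = (j - 3)/(d - 4/27) = (-3 + j)/(-4/27 + d))
(y(a, g(1, 2)) + 179)² = (27*(-3 + 4/2)/(-4 + 27*(-1)) + 179)² = (27*(-3 + 4*(½))/(-4 - 27) + 179)² = (27*(-3 + 2)/(-31) + 179)² = (27*(-1/31)*(-1) + 179)² = (27/31 + 179)² = (5576/31)² = 31091776/961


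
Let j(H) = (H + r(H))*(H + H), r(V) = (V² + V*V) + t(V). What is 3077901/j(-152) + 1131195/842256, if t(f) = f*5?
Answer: 270503259713/241621909248 ≈ 1.1195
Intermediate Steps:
t(f) = 5*f
r(V) = 2*V² + 5*V (r(V) = (V² + V*V) + 5*V = (V² + V²) + 5*V = 2*V² + 5*V)
j(H) = 2*H*(H + H*(5 + 2*H)) (j(H) = (H + H*(5 + 2*H))*(H + H) = (H + H*(5 + 2*H))*(2*H) = 2*H*(H + H*(5 + 2*H)))
3077901/j(-152) + 1131195/842256 = 3077901/((4*(-152)²*(3 - 152))) + 1131195/842256 = 3077901/((4*23104*(-149))) + 1131195*(1/842256) = 3077901/(-13769984) + 377065/280752 = 3077901*(-1/13769984) + 377065/280752 = -3077901/13769984 + 377065/280752 = 270503259713/241621909248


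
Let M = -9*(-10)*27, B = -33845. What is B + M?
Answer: -31415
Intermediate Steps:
M = 2430 (M = 90*27 = 2430)
B + M = -33845 + 2430 = -31415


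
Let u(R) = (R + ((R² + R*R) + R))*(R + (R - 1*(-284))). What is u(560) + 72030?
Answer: 882233310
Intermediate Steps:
u(R) = (284 + 2*R)*(2*R + 2*R²) (u(R) = (R + ((R² + R²) + R))*(R + (R + 284)) = (R + (2*R² + R))*(R + (284 + R)) = (R + (R + 2*R²))*(284 + 2*R) = (2*R + 2*R²)*(284 + 2*R) = (284 + 2*R)*(2*R + 2*R²))
u(560) + 72030 = 4*560*(142 + 560² + 143*560) + 72030 = 4*560*(142 + 313600 + 80080) + 72030 = 4*560*393822 + 72030 = 882161280 + 72030 = 882233310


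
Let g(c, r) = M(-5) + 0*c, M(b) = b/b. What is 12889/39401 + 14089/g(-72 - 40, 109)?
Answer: 555133578/39401 ≈ 14089.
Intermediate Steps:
M(b) = 1
g(c, r) = 1 (g(c, r) = 1 + 0*c = 1 + 0 = 1)
12889/39401 + 14089/g(-72 - 40, 109) = 12889/39401 + 14089/1 = 12889*(1/39401) + 14089*1 = 12889/39401 + 14089 = 555133578/39401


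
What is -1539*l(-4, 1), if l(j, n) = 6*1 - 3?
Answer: -4617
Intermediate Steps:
l(j, n) = 3 (l(j, n) = 6 - 3 = 3)
-1539*l(-4, 1) = -1539*3 = -4617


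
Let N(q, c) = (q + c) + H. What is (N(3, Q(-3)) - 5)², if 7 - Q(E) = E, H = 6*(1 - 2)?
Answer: 4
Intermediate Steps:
H = -6 (H = 6*(-1) = -6)
Q(E) = 7 - E
N(q, c) = -6 + c + q (N(q, c) = (q + c) - 6 = (c + q) - 6 = -6 + c + q)
(N(3, Q(-3)) - 5)² = ((-6 + (7 - 1*(-3)) + 3) - 5)² = ((-6 + (7 + 3) + 3) - 5)² = ((-6 + 10 + 3) - 5)² = (7 - 5)² = 2² = 4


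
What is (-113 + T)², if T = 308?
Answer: 38025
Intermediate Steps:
(-113 + T)² = (-113 + 308)² = 195² = 38025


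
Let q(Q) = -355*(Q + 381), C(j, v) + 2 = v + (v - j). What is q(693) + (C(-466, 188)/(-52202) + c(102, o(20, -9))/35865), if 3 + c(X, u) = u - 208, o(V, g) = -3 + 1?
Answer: -118970527342121/312037455 ≈ -3.8127e+5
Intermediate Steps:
C(j, v) = -2 - j + 2*v (C(j, v) = -2 + (v + (v - j)) = -2 + (-j + 2*v) = -2 - j + 2*v)
o(V, g) = -2
c(X, u) = -211 + u (c(X, u) = -3 + (u - 208) = -3 + (-208 + u) = -211 + u)
q(Q) = -135255 - 355*Q (q(Q) = -355*(381 + Q) = -135255 - 355*Q)
q(693) + (C(-466, 188)/(-52202) + c(102, o(20, -9))/35865) = (-135255 - 355*693) + ((-2 - 1*(-466) + 2*188)/(-52202) + (-211 - 2)/35865) = (-135255 - 246015) + ((-2 + 466 + 376)*(-1/52202) - 213*1/35865) = -381270 + (840*(-1/52202) - 71/11955) = -381270 + (-420/26101 - 71/11955) = -381270 - 6874271/312037455 = -118970527342121/312037455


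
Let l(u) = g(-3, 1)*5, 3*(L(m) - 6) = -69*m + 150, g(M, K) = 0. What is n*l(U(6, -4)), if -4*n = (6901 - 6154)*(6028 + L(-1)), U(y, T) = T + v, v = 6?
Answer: 0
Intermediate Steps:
L(m) = 56 - 23*m (L(m) = 6 + (-69*m + 150)/3 = 6 + (150 - 69*m)/3 = 6 + (50 - 23*m) = 56 - 23*m)
U(y, T) = 6 + T (U(y, T) = T + 6 = 6 + T)
n = -4561929/4 (n = -(6901 - 6154)*(6028 + (56 - 23*(-1)))/4 = -747*(6028 + (56 + 23))/4 = -747*(6028 + 79)/4 = -747*6107/4 = -¼*4561929 = -4561929/4 ≈ -1.1405e+6)
l(u) = 0 (l(u) = 0*5 = 0)
n*l(U(6, -4)) = -4561929/4*0 = 0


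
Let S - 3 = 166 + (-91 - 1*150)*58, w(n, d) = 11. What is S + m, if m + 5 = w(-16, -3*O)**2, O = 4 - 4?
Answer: -13693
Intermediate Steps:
O = 0
m = 116 (m = -5 + 11**2 = -5 + 121 = 116)
S = -13809 (S = 3 + (166 + (-91 - 1*150)*58) = 3 + (166 + (-91 - 150)*58) = 3 + (166 - 241*58) = 3 + (166 - 13978) = 3 - 13812 = -13809)
S + m = -13809 + 116 = -13693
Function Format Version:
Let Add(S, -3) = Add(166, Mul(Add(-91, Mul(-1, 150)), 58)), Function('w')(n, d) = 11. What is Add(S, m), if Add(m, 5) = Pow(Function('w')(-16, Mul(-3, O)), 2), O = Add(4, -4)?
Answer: -13693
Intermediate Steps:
O = 0
m = 116 (m = Add(-5, Pow(11, 2)) = Add(-5, 121) = 116)
S = -13809 (S = Add(3, Add(166, Mul(Add(-91, Mul(-1, 150)), 58))) = Add(3, Add(166, Mul(Add(-91, -150), 58))) = Add(3, Add(166, Mul(-241, 58))) = Add(3, Add(166, -13978)) = Add(3, -13812) = -13809)
Add(S, m) = Add(-13809, 116) = -13693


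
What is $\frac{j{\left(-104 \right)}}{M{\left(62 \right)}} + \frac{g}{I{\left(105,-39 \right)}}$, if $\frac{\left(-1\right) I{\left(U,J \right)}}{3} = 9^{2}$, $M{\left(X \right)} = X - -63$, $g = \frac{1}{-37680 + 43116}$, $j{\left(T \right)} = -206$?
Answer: $- \frac{272115413}{165118500} \approx -1.648$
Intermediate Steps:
$g = \frac{1}{5436} \approx 0.00018396$
$M{\left(X \right)} = 63 + X$ ($M{\left(X \right)} = X + 63 = 63 + X$)
$I{\left(U,J \right)} = -243$ ($I{\left(U,J \right)} = - 3 \cdot 9^{2} = \left(-3\right) 81 = -243$)
$\frac{j{\left(-104 \right)}}{M{\left(62 \right)}} + \frac{g}{I{\left(105,-39 \right)}} = - \frac{206}{63 + 62} + \frac{1}{5436 \left(-243\right)} = - \frac{206}{125} + \frac{1}{5436} \left(- \frac{1}{243}\right) = \left(-206\right) \frac{1}{125} - \frac{1}{1320948} = - \frac{206}{125} - \frac{1}{1320948} = - \frac{272115413}{165118500}$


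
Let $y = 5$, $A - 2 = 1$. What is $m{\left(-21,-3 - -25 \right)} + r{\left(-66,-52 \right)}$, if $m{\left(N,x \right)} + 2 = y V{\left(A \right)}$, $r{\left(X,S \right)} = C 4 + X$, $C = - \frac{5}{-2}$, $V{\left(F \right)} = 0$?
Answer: $-58$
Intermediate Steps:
$A = 3$ ($A = 2 + 1 = 3$)
$C = \frac{5}{2}$ ($C = \left(-5\right) \left(- \frac{1}{2}\right) = \frac{5}{2} \approx 2.5$)
$r{\left(X,S \right)} = 10 + X$ ($r{\left(X,S \right)} = \frac{5}{2} \cdot 4 + X = 10 + X$)
$m{\left(N,x \right)} = -2$ ($m{\left(N,x \right)} = -2 + 5 \cdot 0 = -2 + 0 = -2$)
$m{\left(-21,-3 - -25 \right)} + r{\left(-66,-52 \right)} = -2 + \left(10 - 66\right) = -2 - 56 = -58$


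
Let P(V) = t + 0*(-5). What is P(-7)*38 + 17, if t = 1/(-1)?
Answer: -21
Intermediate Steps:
t = -1
P(V) = -1 (P(V) = -1 + 0*(-5) = -1 + 0 = -1)
P(-7)*38 + 17 = -1*38 + 17 = -38 + 17 = -21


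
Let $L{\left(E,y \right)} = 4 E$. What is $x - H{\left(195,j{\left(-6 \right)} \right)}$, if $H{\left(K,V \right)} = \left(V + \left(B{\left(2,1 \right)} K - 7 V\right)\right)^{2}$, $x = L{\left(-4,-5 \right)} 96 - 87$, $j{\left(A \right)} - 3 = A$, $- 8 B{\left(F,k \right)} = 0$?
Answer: $-1947$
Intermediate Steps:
$B{\left(F,k \right)} = 0$ ($B{\left(F,k \right)} = \left(- \frac{1}{8}\right) 0 = 0$)
$j{\left(A \right)} = 3 + A$
$x = -1623$ ($x = 4 \left(-4\right) 96 - 87 = \left(-16\right) 96 - 87 = -1536 - 87 = -1623$)
$H{\left(K,V \right)} = 36 V^{2}$ ($H{\left(K,V \right)} = \left(V + \left(0 K - 7 V\right)\right)^{2} = \left(V + \left(0 - 7 V\right)\right)^{2} = \left(V - 7 V\right)^{2} = \left(- 6 V\right)^{2} = 36 V^{2}$)
$x - H{\left(195,j{\left(-6 \right)} \right)} = -1623 - 36 \left(3 - 6\right)^{2} = -1623 - 36 \left(-3\right)^{2} = -1623 - 36 \cdot 9 = -1623 - 324 = -1947$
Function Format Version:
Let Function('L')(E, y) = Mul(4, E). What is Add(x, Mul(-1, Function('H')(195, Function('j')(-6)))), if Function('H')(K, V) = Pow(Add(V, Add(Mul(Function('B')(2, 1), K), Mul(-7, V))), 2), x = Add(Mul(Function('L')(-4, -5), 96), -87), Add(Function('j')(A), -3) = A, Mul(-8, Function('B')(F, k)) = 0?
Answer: -1947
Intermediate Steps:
Function('B')(F, k) = 0 (Function('B')(F, k) = Mul(Rational(-1, 8), 0) = 0)
Function('j')(A) = Add(3, A)
x = -1623 (x = Add(Mul(Mul(4, -4), 96), -87) = Add(Mul(-16, 96), -87) = Add(-1536, -87) = -1623)
Function('H')(K, V) = Mul(36, Pow(V, 2)) (Function('H')(K, V) = Pow(Add(V, Add(Mul(0, K), Mul(-7, V))), 2) = Pow(Add(V, Add(0, Mul(-7, V))), 2) = Pow(Add(V, Mul(-7, V)), 2) = Pow(Mul(-6, V), 2) = Mul(36, Pow(V, 2)))
Add(x, Mul(-1, Function('H')(195, Function('j')(-6)))) = Add(-1623, Mul(-1, Mul(36, Pow(Add(3, -6), 2)))) = Add(-1623, Mul(-1, Mul(36, Pow(-3, 2)))) = Add(-1623, Mul(-1, Mul(36, 9))) = Add(-1623, Mul(-1, 324)) = Add(-1623, -324) = -1947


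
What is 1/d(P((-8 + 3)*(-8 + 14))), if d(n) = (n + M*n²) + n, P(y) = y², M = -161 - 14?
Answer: -1/141748200 ≈ -7.0548e-9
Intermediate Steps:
M = -175
d(n) = -175*n² + 2*n (d(n) = (n - 175*n²) + n = -175*n² + 2*n)
1/d(P((-8 + 3)*(-8 + 14))) = 1/(((-8 + 3)*(-8 + 14))²*(2 - 175*(-8 + 3)²*(-8 + 14)²)) = 1/((-5*6)²*(2 - 175*(-5*6)²)) = 1/((-30)²*(2 - 175*(-30)²)) = 1/(900*(2 - 175*900)) = 1/(900*(2 - 157500)) = 1/(900*(-157498)) = 1/(-141748200) = -1/141748200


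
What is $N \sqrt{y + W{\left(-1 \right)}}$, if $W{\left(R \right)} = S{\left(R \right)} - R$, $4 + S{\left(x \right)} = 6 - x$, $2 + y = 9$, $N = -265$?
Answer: $- 265 \sqrt{11} \approx -878.91$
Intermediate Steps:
$y = 7$ ($y = -2 + 9 = 7$)
$S{\left(x \right)} = 2 - x$ ($S{\left(x \right)} = -4 - \left(-6 + x\right) = 2 - x$)
$W{\left(R \right)} = 2 - 2 R$ ($W{\left(R \right)} = \left(2 - R\right) - R = 2 - 2 R$)
$N \sqrt{y + W{\left(-1 \right)}} = - 265 \sqrt{7 + \left(2 - -2\right)} = - 265 \sqrt{7 + \left(2 + 2\right)} = - 265 \sqrt{7 + 4} = - 265 \sqrt{11}$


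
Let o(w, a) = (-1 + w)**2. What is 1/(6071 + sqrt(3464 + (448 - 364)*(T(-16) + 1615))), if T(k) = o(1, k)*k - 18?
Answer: 6071/36719429 - 2*sqrt(34403)/36719429 ≈ 0.00015523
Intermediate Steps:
T(k) = -18 (T(k) = (-1 + 1)**2*k - 18 = 0**2*k - 18 = 0*k - 18 = 0 - 18 = -18)
1/(6071 + sqrt(3464 + (448 - 364)*(T(-16) + 1615))) = 1/(6071 + sqrt(3464 + (448 - 364)*(-18 + 1615))) = 1/(6071 + sqrt(3464 + 84*1597)) = 1/(6071 + sqrt(3464 + 134148)) = 1/(6071 + sqrt(137612)) = 1/(6071 + 2*sqrt(34403))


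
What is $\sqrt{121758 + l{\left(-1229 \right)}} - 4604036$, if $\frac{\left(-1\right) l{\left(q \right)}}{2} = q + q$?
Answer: $-4604036 + \sqrt{126674} \approx -4.6037 \cdot 10^{6}$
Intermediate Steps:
$l{\left(q \right)} = - 4 q$ ($l{\left(q \right)} = - 2 \left(q + q\right) = - 2 \cdot 2 q = - 4 q$)
$\sqrt{121758 + l{\left(-1229 \right)}} - 4604036 = \sqrt{121758 - -4916} - 4604036 = \sqrt{121758 + 4916} - 4604036 = \sqrt{126674} - 4604036 = -4604036 + \sqrt{126674}$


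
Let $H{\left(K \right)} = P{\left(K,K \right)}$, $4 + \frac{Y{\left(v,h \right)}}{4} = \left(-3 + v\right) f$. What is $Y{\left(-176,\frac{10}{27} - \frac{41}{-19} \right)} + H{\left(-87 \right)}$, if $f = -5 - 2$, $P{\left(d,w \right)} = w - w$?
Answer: $4996$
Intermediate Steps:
$P{\left(d,w \right)} = 0$
$f = -7$ ($f = -5 - 2 = -7$)
$Y{\left(v,h \right)} = 68 - 28 v$ ($Y{\left(v,h \right)} = -16 + 4 \left(-3 + v\right) \left(-7\right) = -16 + 4 \left(21 - 7 v\right) = -16 - \left(-84 + 28 v\right) = 68 - 28 v$)
$H{\left(K \right)} = 0$
$Y{\left(-176,\frac{10}{27} - \frac{41}{-19} \right)} + H{\left(-87 \right)} = \left(68 - -4928\right) + 0 = \left(68 + 4928\right) + 0 = 4996 + 0 = 4996$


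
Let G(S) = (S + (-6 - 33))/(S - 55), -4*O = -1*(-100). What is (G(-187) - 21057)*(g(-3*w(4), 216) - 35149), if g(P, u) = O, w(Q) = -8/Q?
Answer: 89615754416/121 ≈ 7.4063e+8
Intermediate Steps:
O = -25 (O = -(-1)*(-100)/4 = -1/4*100 = -25)
g(P, u) = -25
G(S) = (-39 + S)/(-55 + S) (G(S) = (S - 39)/(-55 + S) = (-39 + S)/(-55 + S))
(G(-187) - 21057)*(g(-3*w(4), 216) - 35149) = ((-39 - 187)/(-55 - 187) - 21057)*(-25 - 35149) = (-226/(-242) - 21057)*(-35174) = (-1/242*(-226) - 21057)*(-35174) = (113/121 - 21057)*(-35174) = -2547784/121*(-35174) = 89615754416/121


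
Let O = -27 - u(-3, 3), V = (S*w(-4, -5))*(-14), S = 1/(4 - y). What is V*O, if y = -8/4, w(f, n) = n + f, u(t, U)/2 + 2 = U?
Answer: -609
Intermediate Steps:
u(t, U) = -4 + 2*U
w(f, n) = f + n
y = -2 (y = -8*1/4 = -2)
S = 1/6 (S = 1/(4 - 1*(-2)) = 1/(4 + 2) = 1/6 ≈ 0.16667)
V = 21 (V = ((-4 - 5)/6)*(-14) = ((1/6)*(-9))*(-14) = -3/2*(-14) = 21)
O = -29 (O = -27 - (-4 + 2*3) = -27 - (-4 + 6) = -27 - 1*2 = -27 - 2 = -29)
V*O = 21*(-29) = -609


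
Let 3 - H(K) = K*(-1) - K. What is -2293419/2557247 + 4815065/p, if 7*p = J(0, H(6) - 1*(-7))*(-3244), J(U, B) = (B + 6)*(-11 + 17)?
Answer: -12491866955719/199097022432 ≈ -62.743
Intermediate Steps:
H(K) = 3 + 2*K (H(K) = 3 - (K*(-1) - K) = 3 - (-K - K) = 3 - (-2)*K = 3 + 2*K)
J(U, B) = 36 + 6*B (J(U, B) = (6 + B)*6 = 36 + 6*B)
p = -77856 (p = ((36 + 6*((3 + 2*6) - 1*(-7)))*(-3244))/7 = ((36 + 6*((3 + 12) + 7))*(-3244))/7 = ((36 + 6*(15 + 7))*(-3244))/7 = ((36 + 6*22)*(-3244))/7 = ((36 + 132)*(-3244))/7 = (168*(-3244))/7 = (⅐)*(-544992) = -77856)
-2293419/2557247 + 4815065/p = -2293419/2557247 + 4815065/(-77856) = -2293419*1/2557247 + 4815065*(-1/77856) = -2293419/2557247 - 4815065/77856 = -12491866955719/199097022432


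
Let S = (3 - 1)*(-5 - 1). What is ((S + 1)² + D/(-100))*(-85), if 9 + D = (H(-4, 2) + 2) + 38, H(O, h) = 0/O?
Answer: -205173/20 ≈ -10259.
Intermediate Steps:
H(O, h) = 0
S = -12 (S = 2*(-6) = -12)
D = 31 (D = -9 + ((0 + 2) + 38) = -9 + (2 + 38) = -9 + 40 = 31)
((S + 1)² + D/(-100))*(-85) = ((-12 + 1)² + 31/(-100))*(-85) = ((-11)² + 31*(-1/100))*(-85) = (121 - 31/100)*(-85) = (12069/100)*(-85) = -205173/20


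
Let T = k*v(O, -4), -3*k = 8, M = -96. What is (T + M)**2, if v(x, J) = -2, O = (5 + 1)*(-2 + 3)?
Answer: 73984/9 ≈ 8220.4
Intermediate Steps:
k = -8/3 (k = -1/3*8 = -8/3 ≈ -2.6667)
O = 6 (O = 6*1 = 6)
T = 16/3 (T = -8/3*(-2) = 16/3 ≈ 5.3333)
(T + M)**2 = (16/3 - 96)**2 = (-272/3)**2 = 73984/9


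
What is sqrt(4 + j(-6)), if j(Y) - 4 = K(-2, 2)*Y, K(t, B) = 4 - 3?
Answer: sqrt(2) ≈ 1.4142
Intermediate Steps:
K(t, B) = 1
j(Y) = 4 + Y (j(Y) = 4 + 1*Y = 4 + Y)
sqrt(4 + j(-6)) = sqrt(4 + (4 - 6)) = sqrt(4 - 2) = sqrt(2)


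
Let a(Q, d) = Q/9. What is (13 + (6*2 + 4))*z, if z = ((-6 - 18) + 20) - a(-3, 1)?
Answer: -319/3 ≈ -106.33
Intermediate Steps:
a(Q, d) = Q/9 (a(Q, d) = Q*(⅑) = Q/9)
z = -11/3 (z = ((-6 - 18) + 20) - (-3)/9 = (-24 + 20) - 1*(-⅓) = -4 + ⅓ = -11/3 ≈ -3.6667)
(13 + (6*2 + 4))*z = (13 + (6*2 + 4))*(-11/3) = (13 + (12 + 4))*(-11/3) = (13 + 16)*(-11/3) = 29*(-11/3) = -319/3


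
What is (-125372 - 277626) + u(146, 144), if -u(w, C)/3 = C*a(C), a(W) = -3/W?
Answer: -402989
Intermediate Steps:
u(w, C) = 9 (u(w, C) = -3*C*(-3/C) = -3*(-3) = 9)
(-125372 - 277626) + u(146, 144) = (-125372 - 277626) + 9 = -402998 + 9 = -402989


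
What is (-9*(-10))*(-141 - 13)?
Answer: -13860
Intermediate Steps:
(-9*(-10))*(-141 - 13) = 90*(-154) = -13860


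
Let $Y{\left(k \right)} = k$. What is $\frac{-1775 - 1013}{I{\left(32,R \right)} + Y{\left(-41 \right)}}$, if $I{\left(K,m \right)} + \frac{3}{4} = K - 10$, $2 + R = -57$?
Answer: $\frac{11152}{79} \approx 141.16$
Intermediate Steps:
$R = -59$ ($R = -2 - 57 = -59$)
$I{\left(K,m \right)} = - \frac{43}{4} + K$ ($I{\left(K,m \right)} = - \frac{3}{4} + \left(K - 10\right) = - \frac{3}{4} + \left(-10 + K\right) = - \frac{43}{4} + K$)
$\frac{-1775 - 1013}{I{\left(32,R \right)} + Y{\left(-41 \right)}} = \frac{-1775 - 1013}{\left(- \frac{43}{4} + 32\right) - 41} = - \frac{2788}{\frac{85}{4} - 41} = - \frac{2788}{- \frac{79}{4}} = \left(-2788\right) \left(- \frac{4}{79}\right) = \frac{11152}{79}$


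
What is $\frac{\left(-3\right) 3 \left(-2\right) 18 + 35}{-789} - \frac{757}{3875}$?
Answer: $- \frac{1988398}{3057375} \approx -0.65036$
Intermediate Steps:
$\frac{\left(-3\right) 3 \left(-2\right) 18 + 35}{-789} - \frac{757}{3875} = \left(\left(-9\right) \left(-2\right) 18 + 35\right) \left(- \frac{1}{789}\right) - \frac{757}{3875} = \left(18 \cdot 18 + 35\right) \left(- \frac{1}{789}\right) - \frac{757}{3875} = \left(324 + 35\right) \left(- \frac{1}{789}\right) - \frac{757}{3875} = 359 \left(- \frac{1}{789}\right) - \frac{757}{3875} = - \frac{359}{789} - \frac{757}{3875} = - \frac{1988398}{3057375}$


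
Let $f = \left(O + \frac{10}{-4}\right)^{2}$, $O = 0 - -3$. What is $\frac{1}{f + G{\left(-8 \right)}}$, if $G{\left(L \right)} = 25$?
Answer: $\frac{4}{101} \approx 0.039604$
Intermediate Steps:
$O = 3$ ($O = 0 + 3 = 3$)
$f = \frac{1}{4}$ ($f = \left(3 + \frac{10}{-4}\right)^{2} = \left(3 + 10 \left(- \frac{1}{4}\right)\right)^{2} = \left(3 - \frac{5}{2}\right)^{2} = \left(\frac{1}{2}\right)^{2} = \frac{1}{4} \approx 0.25$)
$\frac{1}{f + G{\left(-8 \right)}} = \frac{1}{\frac{1}{4} + 25} = \frac{1}{\frac{101}{4}} = \frac{4}{101}$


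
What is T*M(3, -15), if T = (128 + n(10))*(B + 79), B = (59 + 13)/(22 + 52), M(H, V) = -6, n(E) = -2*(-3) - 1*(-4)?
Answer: -2450052/37 ≈ -66218.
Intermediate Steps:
n(E) = 10 (n(E) = 6 + 4 = 10)
B = 36/37 (B = 72/74 = 72*(1/74) = 36/37 ≈ 0.97297)
T = 408342/37 (T = (128 + 10)*(36/37 + 79) = 138*(2959/37) = 408342/37 ≈ 11036.)
T*M(3, -15) = (408342/37)*(-6) = -2450052/37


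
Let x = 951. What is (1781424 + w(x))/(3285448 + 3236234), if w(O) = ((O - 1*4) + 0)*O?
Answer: 894007/2173894 ≈ 0.41125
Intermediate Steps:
w(O) = O*(-4 + O) (w(O) = ((O - 4) + 0)*O = ((-4 + O) + 0)*O = (-4 + O)*O = O*(-4 + O))
(1781424 + w(x))/(3285448 + 3236234) = (1781424 + 951*(-4 + 951))/(3285448 + 3236234) = (1781424 + 951*947)/6521682 = (1781424 + 900597)*(1/6521682) = 2682021*(1/6521682) = 894007/2173894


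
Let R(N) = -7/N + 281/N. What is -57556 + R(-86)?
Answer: -2475045/43 ≈ -57559.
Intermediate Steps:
R(N) = 274/N
-57556 + R(-86) = -57556 + 274/(-86) = -57556 + 274*(-1/86) = -57556 - 137/43 = -2475045/43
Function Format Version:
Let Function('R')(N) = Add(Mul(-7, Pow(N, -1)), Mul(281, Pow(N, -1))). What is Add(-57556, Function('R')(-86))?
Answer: Rational(-2475045, 43) ≈ -57559.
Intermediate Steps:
Function('R')(N) = Mul(274, Pow(N, -1))
Add(-57556, Function('R')(-86)) = Add(-57556, Mul(274, Pow(-86, -1))) = Add(-57556, Mul(274, Rational(-1, 86))) = Add(-57556, Rational(-137, 43)) = Rational(-2475045, 43)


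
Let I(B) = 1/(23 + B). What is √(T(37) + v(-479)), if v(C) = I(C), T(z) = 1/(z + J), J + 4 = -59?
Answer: I*√357162/2964 ≈ 0.20163*I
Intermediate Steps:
J = -63 (J = -4 - 59 = -63)
T(z) = 1/(-63 + z) (T(z) = 1/(z - 63) = 1/(-63 + z))
v(C) = 1/(23 + C)
√(T(37) + v(-479)) = √(1/(-63 + 37) + 1/(23 - 479)) = √(1/(-26) + 1/(-456)) = √(-1/26 - 1/456) = √(-241/5928) = I*√357162/2964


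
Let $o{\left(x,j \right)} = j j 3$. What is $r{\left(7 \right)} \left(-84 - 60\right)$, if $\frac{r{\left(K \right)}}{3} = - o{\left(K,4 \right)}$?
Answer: $20736$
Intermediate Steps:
$o{\left(x,j \right)} = 3 j^{2}$ ($o{\left(x,j \right)} = j^{2} \cdot 3 = 3 j^{2}$)
$r{\left(K \right)} = -144$ ($r{\left(K \right)} = 3 \left(- 3 \cdot 4^{2}\right) = 3 \left(- 3 \cdot 16\right) = 3 \left(\left(-1\right) 48\right) = 3 \left(-48\right) = -144$)
$r{\left(7 \right)} \left(-84 - 60\right) = - 144 \left(-84 - 60\right) = \left(-144\right) \left(-144\right) = 20736$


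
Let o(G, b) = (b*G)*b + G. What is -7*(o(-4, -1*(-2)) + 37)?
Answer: -119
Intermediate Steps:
o(G, b) = G + G*b² (o(G, b) = (G*b)*b + G = G*b² + G = G + G*b²)
-7*(o(-4, -1*(-2)) + 37) = -7*(-4*(1 + (-1*(-2))²) + 37) = -7*(-4*(1 + 2²) + 37) = -7*(-4*(1 + 4) + 37) = -7*(-4*5 + 37) = -7*(-20 + 37) = -7*17 = -119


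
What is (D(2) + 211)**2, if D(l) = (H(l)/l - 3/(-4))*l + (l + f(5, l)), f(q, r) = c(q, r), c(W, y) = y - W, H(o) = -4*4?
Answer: 152881/4 ≈ 38220.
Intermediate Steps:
H(o) = -16
f(q, r) = r - q
D(l) = -5 + 2*l + l*(3/4 - 16/l) (D(l) = (-16/l - 3/(-4))*l + (l + (l - 1*5)) = (-16/l - 3*(-1/4))*l + (l + (l - 5)) = (-16/l + 3/4)*l + (l + (-5 + l)) = (3/4 - 16/l)*l + (-5 + 2*l) = l*(3/4 - 16/l) + (-5 + 2*l) = -5 + 2*l + l*(3/4 - 16/l))
(D(2) + 211)**2 = ((-21 + (11/4)*2) + 211)**2 = ((-21 + 11/2) + 211)**2 = (-31/2 + 211)**2 = (391/2)**2 = 152881/4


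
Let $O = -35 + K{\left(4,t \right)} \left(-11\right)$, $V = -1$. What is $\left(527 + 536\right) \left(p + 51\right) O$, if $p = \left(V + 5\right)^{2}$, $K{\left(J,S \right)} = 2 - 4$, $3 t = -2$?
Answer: $-925873$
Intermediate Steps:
$t = - \frac{2}{3}$ ($t = \frac{1}{3} \left(-2\right) = - \frac{2}{3} \approx -0.66667$)
$K{\left(J,S \right)} = -2$
$p = 16$ ($p = \left(-1 + 5\right)^{2} = 4^{2} = 16$)
$O = -13$ ($O = -35 - -22 = -35 + 22 = -13$)
$\left(527 + 536\right) \left(p + 51\right) O = \left(527 + 536\right) \left(16 + 51\right) \left(-13\right) = 1063 \cdot 67 \left(-13\right) = 71221 \left(-13\right) = -925873$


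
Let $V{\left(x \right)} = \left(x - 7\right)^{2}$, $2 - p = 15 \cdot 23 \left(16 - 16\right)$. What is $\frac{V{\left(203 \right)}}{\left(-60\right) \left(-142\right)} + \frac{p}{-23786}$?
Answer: $\frac{57109121}{12666045} \approx 4.5088$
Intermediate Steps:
$p = 2$ ($p = 2 - 15 \cdot 23 \left(16 - 16\right) = 2 - 345 \cdot 0 = 2 - 0 = 2 + 0 = 2$)
$V{\left(x \right)} = \left(-7 + x\right)^{2}$
$\frac{V{\left(203 \right)}}{\left(-60\right) \left(-142\right)} + \frac{p}{-23786} = \frac{\left(-7 + 203\right)^{2}}{\left(-60\right) \left(-142\right)} + \frac{2}{-23786} = \frac{196^{2}}{8520} + 2 \left(- \frac{1}{23786}\right) = 38416 \cdot \frac{1}{8520} - \frac{1}{11893} = \frac{4802}{1065} - \frac{1}{11893} = \frac{57109121}{12666045}$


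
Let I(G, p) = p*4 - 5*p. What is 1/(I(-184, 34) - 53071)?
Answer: -1/53105 ≈ -1.8831e-5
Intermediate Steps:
I(G, p) = -p (I(G, p) = 4*p - 5*p = -p)
1/(I(-184, 34) - 53071) = 1/(-1*34 - 53071) = 1/(-34 - 53071) = 1/(-53105) = -1/53105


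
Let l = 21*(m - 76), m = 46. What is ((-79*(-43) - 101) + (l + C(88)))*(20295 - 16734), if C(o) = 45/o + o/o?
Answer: 835912701/88 ≈ 9.4990e+6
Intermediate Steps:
l = -630 (l = 21*(46 - 76) = 21*(-30) = -630)
C(o) = 1 + 45/o (C(o) = 45/o + 1 = 1 + 45/o)
((-79*(-43) - 101) + (l + C(88)))*(20295 - 16734) = ((-79*(-43) - 101) + (-630 + (45 + 88)/88))*(20295 - 16734) = ((3397 - 101) + (-630 + (1/88)*133))*3561 = (3296 + (-630 + 133/88))*3561 = (3296 - 55307/88)*3561 = (234741/88)*3561 = 835912701/88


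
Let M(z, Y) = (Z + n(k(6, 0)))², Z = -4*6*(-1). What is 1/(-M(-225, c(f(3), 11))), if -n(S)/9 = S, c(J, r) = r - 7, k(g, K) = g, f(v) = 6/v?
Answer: -1/900 ≈ -0.0011111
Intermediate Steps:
c(J, r) = -7 + r
n(S) = -9*S
Z = 24 (Z = -24*(-1) = 24)
M(z, Y) = 900 (M(z, Y) = (24 - 9*6)² = (24 - 54)² = (-30)² = 900)
1/(-M(-225, c(f(3), 11))) = 1/(-1*900) = 1/(-900) = -1/900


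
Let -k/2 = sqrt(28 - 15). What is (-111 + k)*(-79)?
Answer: 8769 + 158*sqrt(13) ≈ 9338.7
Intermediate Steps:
k = -2*sqrt(13) (k = -2*sqrt(28 - 15) = -2*sqrt(13) ≈ -7.2111)
(-111 + k)*(-79) = (-111 - 2*sqrt(13))*(-79) = 8769 + 158*sqrt(13)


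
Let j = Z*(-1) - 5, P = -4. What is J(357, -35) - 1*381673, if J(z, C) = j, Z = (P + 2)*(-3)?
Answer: -381684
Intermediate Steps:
Z = 6 (Z = (-4 + 2)*(-3) = -2*(-3) = 6)
j = -11 (j = 6*(-1) - 5 = -6 - 5 = -11)
J(z, C) = -11
J(357, -35) - 1*381673 = -11 - 1*381673 = -11 - 381673 = -381684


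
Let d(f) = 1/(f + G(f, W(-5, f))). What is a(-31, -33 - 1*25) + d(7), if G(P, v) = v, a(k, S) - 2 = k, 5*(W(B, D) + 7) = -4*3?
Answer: -353/12 ≈ -29.417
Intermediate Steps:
W(B, D) = -47/5 (W(B, D) = -7 + (-4*3)/5 = -7 + (1/5)*(-12) = -7 - 12/5 = -47/5)
a(k, S) = 2 + k
d(f) = 1/(-47/5 + f) (d(f) = 1/(f - 47/5) = 1/(-47/5 + f))
a(-31, -33 - 1*25) + d(7) = (2 - 31) + 5/(-47 + 5*7) = -29 + 5/(-47 + 35) = -29 + 5/(-12) = -29 + 5*(-1/12) = -29 - 5/12 = -353/12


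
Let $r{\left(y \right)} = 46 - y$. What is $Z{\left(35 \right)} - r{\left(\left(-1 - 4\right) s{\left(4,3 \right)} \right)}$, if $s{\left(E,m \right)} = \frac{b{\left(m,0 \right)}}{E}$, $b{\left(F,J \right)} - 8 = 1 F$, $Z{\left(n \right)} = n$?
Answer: $- \frac{99}{4} \approx -24.75$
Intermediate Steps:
$b{\left(F,J \right)} = 8 + F$ ($b{\left(F,J \right)} = 8 + 1 F = 8 + F$)
$s{\left(E,m \right)} = \frac{8 + m}{E}$
$Z{\left(35 \right)} - r{\left(\left(-1 - 4\right) s{\left(4,3 \right)} \right)} = 35 - \left(46 - \left(-1 - 4\right) \frac{8 + 3}{4}\right) = 35 - \left(46 - - 5 \cdot \frac{1}{4} \cdot 11\right) = 35 - \left(46 - \left(-5\right) \frac{11}{4}\right) = 35 - \left(46 - - \frac{55}{4}\right) = 35 - \left(46 + \frac{55}{4}\right) = 35 - \frac{239}{4} = - \frac{99}{4}$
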